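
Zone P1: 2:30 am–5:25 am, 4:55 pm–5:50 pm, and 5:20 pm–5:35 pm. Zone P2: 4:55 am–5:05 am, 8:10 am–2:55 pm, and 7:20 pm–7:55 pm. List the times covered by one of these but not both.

First set merges to 2:30 am-5:25 am, 4:55 pm-5:50 pm.
A but not B: 2:30 am-4:55 am, 5:05 am-5:25 am, 4:55 pm-5:50 pm.
B but not A: 8:10 am-2:55 pm, 7:20 pm-7:55 pm.
Combining gives A △ B.

2:30 am-4:55 am, 5:05 am-5:25 am, 8:10 am-2:55 pm, 4:55 pm-5:50 pm, 7:20 pm-7:55 pm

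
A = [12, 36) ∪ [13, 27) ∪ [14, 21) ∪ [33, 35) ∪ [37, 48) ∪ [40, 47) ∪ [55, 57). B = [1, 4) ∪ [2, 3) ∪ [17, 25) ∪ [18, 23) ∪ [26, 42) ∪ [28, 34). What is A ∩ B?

[17, 25) ∪ [26, 36) ∪ [37, 42)

First set merges to [12, 36), [37, 48), [55, 57).
Second set merges to [1, 4), [17, 25), [26, 42).
[12, 36) meets the second set on [17, 25), [26, 36).
[37, 48) meets the second set on [37, 42).
[55, 57): no overlap with the second set.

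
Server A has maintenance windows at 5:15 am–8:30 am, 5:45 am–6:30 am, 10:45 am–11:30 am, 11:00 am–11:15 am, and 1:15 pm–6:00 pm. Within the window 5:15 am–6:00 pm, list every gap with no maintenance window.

8:30 am–10:45 am, 11:30 am–1:15 pm

The merged coverage is 5:15 am–8:30 am, 10:45 am–11:30 am, 1:15 pm–6:00 pm.
Uncovered inside 5:15 am–6:00 pm: 8:30 am–10:45 am, 11:30 am–1:15 pm.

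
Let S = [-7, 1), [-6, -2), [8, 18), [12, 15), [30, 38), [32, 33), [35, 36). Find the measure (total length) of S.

Merged: [-7, 1), [8, 18), [30, 38).
Lengths: 8 + 10 + 8 = 26.

26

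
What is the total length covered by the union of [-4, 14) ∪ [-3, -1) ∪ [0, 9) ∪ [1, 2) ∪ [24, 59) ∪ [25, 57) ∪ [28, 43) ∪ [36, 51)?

Merged: [-4, 14), [24, 59).
Lengths: 18 + 35 = 53.

53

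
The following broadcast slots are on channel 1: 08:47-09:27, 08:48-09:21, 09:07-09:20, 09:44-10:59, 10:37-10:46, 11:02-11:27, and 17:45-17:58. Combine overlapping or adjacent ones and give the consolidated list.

08:48-09:21 overlaps/touches 08:47-09:27 → extend to 08:47-09:27.
09:07-09:20 overlaps/touches 08:47-09:27 → extend to 08:47-09:27.
09:44-10:59 is disjoint → start new block.
10:37-10:46 overlaps/touches 09:44-10:59 → extend to 09:44-10:59.
11:02-11:27 is disjoint → start new block.
17:45-17:58 is disjoint → start new block.

08:47-09:27, 09:44-10:59, 11:02-11:27, 17:45-17:58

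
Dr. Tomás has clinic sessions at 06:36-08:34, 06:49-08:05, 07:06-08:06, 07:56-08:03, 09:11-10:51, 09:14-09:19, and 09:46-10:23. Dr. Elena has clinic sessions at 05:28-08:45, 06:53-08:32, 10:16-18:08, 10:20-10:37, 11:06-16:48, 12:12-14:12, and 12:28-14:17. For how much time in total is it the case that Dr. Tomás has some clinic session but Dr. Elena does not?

Merge the first list: 06:36–08:34, 09:11–10:51.
Merge the second list: 05:28–08:45, 10:16–18:08.
A \ B = 09:11–10:16.
Total: 1 h 5 min.

1 h 5 min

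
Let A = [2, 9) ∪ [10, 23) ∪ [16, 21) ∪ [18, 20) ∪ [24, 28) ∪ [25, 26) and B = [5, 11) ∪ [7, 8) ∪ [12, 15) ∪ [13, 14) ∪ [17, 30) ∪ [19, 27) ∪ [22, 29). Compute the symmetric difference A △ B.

A, merged: [2, 9), [10, 23), [24, 28).
B, merged: [5, 11), [12, 15), [17, 30).
Only in the first: [2, 5), [11, 12), [15, 17).
Only in the second: [9, 10), [23, 24), [28, 30).
Together these are the periods covered by exactly one.

[2, 5) ∪ [9, 10) ∪ [11, 12) ∪ [15, 17) ∪ [23, 24) ∪ [28, 30)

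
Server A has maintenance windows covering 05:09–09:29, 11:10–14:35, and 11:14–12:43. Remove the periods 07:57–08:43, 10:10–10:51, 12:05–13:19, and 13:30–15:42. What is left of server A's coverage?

First set merges to 05:09–09:29, 11:10–14:35.
05:09–09:29 with B removed leaves 05:09–07:57, 08:43–09:29.
11:10–14:35 with B removed leaves 11:10–12:05, 13:19–13:30.

05:09–07:57, 08:43–09:29, 11:10–12:05, 13:19–13:30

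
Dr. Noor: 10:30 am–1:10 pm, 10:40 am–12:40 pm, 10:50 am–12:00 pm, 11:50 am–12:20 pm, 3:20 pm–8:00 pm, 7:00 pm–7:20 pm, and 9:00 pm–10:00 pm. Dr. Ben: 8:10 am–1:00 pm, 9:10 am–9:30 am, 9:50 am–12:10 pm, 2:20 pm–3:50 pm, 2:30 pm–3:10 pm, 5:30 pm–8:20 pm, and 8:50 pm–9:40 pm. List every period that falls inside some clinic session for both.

First set merges to 10:30 am–1:10 pm, 3:20 pm–8:00 pm, 9:00 pm–10:00 pm.
Second set merges to 8:10 am–1:00 pm, 2:20 pm–3:50 pm, 5:30 pm–8:20 pm, 8:50 pm–9:40 pm.
10:30 am–1:10 pm overlaps B on 10:30 am–1:00 pm.
3:20 pm–8:00 pm overlaps B on 3:20 pm–3:50 pm, 5:30 pm–8:00 pm.
9:00 pm–10:00 pm overlaps B on 9:00 pm–9:40 pm.

10:30 am–1:00 pm, 3:20 pm–3:50 pm, 5:30 pm–8:00 pm, 9:00 pm–9:40 pm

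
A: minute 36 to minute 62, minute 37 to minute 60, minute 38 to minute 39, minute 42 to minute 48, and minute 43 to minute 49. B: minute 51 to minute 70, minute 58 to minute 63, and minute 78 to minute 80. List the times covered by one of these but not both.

minute 36 to minute 51, minute 62 to minute 70, minute 78 to minute 80

First set merges to minute 36 to minute 62.
Second set merges to minute 51 to minute 70, minute 78 to minute 80.
A but not B: minute 36 to minute 51.
B but not A: minute 62 to minute 70, minute 78 to minute 80.
Combining gives A △ B.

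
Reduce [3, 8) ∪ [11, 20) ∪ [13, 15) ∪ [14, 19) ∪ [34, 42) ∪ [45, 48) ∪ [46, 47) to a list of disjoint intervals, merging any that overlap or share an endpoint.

[11, 20) is disjoint → start new block.
[13, 15) overlaps/touches [11, 20) → extend to [11, 20).
[14, 19) overlaps/touches [11, 20) → extend to [11, 20).
[34, 42) is disjoint → start new block.
[45, 48) is disjoint → start new block.
[46, 47) overlaps/touches [45, 48) → extend to [45, 48).

[3, 8) ∪ [11, 20) ∪ [34, 42) ∪ [45, 48)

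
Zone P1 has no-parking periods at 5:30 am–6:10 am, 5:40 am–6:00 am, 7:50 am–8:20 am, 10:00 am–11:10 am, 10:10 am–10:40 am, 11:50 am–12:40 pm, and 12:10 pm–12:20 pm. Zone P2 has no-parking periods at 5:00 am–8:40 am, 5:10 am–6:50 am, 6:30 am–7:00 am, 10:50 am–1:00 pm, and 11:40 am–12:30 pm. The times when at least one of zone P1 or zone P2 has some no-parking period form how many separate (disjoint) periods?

First set merges to 5:30 am–6:10 am, 7:50 am–8:20 am, 10:00 am–11:10 am, 11:50 am–12:40 pm.
Second set merges to 5:00 am–8:40 am, 10:50 am–1:00 pm.
A ∪ B = 5:00 am–8:40 am, 10:00 am–1:00 pm.
That is 2 disjoint pieces.

2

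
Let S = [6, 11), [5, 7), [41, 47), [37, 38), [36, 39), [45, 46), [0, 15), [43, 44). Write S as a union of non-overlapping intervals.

[0, 15) ∪ [36, 39) ∪ [41, 47)

Sort by start: [0, 15), [5, 7), [6, 11), [36, 39), [37, 38), [41, 47), [43, 44), [45, 46).
[5, 7) overlaps/touches [0, 15) → extend to [0, 15).
[6, 11) overlaps/touches [0, 15) → extend to [0, 15).
[36, 39) is disjoint → start new block.
[37, 38) overlaps/touches [36, 39) → extend to [36, 39).
[41, 47) is disjoint → start new block.
[43, 44) overlaps/touches [41, 47) → extend to [41, 47).
[45, 46) overlaps/touches [41, 47) → extend to [41, 47).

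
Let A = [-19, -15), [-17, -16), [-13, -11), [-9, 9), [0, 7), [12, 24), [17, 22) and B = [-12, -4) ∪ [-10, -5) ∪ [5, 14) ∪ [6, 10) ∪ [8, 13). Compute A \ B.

First set merges to [-19, -15), [-13, -11), [-9, 9), [12, 24).
Second set merges to [-12, -4), [5, 14).
[-19, -15): nothing removed.
[-13, -11) \ B = [-13, -12).
[-9, 9) \ B = [-4, 5).
[12, 24) \ B = [14, 24).

[-19, -15) ∪ [-13, -12) ∪ [-4, 5) ∪ [14, 24)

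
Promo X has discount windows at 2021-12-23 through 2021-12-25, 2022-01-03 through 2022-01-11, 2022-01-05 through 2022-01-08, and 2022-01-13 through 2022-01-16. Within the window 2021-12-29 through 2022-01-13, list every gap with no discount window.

Covered (merged): 2021-12-23 through 2021-12-25, 2022-01-03 through 2022-01-11, 2022-01-13 through 2022-01-16.
Uncovered inside 2021-12-29 through 2022-01-13: 2021-12-29 through 2022-01-02, 2022-01-12 through 2022-01-12.

2021-12-29 through 2022-01-02, 2022-01-12 through 2022-01-12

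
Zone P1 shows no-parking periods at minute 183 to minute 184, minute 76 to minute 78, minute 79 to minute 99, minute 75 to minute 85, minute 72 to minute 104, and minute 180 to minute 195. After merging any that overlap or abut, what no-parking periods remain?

Sort by start: minute 72 to minute 104, minute 75 to minute 85, minute 76 to minute 78, minute 79 to minute 99, minute 180 to minute 195, minute 183 to minute 184.
minute 75 to minute 85 overlaps/touches minute 72 to minute 104 → extend to minute 72 to minute 104.
minute 76 to minute 78 overlaps/touches minute 72 to minute 104 → extend to minute 72 to minute 104.
minute 79 to minute 99 overlaps/touches minute 72 to minute 104 → extend to minute 72 to minute 104.
minute 180 to minute 195 is disjoint → start new block.
minute 183 to minute 184 overlaps/touches minute 180 to minute 195 → extend to minute 180 to minute 195.

minute 72 to minute 104, minute 180 to minute 195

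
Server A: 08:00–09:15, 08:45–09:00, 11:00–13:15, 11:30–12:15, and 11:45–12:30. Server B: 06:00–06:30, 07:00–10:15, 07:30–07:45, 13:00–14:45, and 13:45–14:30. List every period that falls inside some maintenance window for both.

A, merged: 08:00–09:15, 11:00–13:15.
B, merged: 06:00–06:30, 07:00–10:15, 13:00–14:45.
08:00–09:15 meets the second set on 08:00–09:15.
11:00–13:15 meets the second set on 13:00–13:15.

08:00–09:15, 13:00–13:15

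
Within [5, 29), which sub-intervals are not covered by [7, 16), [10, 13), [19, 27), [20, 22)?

[5, 7) ∪ [16, 19) ∪ [27, 29)

After merging, the occupied span is [7, 16), [19, 27).
Gaps within [5, 29): [5, 7), [16, 19), [27, 29).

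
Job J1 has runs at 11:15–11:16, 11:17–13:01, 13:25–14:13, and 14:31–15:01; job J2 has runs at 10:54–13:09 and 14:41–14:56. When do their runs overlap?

11:15–11:16, 11:17–13:01, 14:41–14:56

11:15–11:16 meets the second set on 11:15–11:16.
11:17–13:01 meets the second set on 11:17–13:01.
13:25–14:13: no overlap with the second set.
14:31–15:01 meets the second set on 14:41–14:56.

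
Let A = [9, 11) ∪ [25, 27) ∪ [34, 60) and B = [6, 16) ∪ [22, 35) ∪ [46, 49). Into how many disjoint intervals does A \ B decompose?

A \ B = [35, 46), [49, 60).
That is 2 disjoint pieces.

2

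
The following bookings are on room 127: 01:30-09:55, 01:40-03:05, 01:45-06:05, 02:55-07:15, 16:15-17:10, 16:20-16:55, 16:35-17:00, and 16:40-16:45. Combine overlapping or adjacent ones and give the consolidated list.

01:30-09:55, 16:15-17:10

01:40-03:05 overlaps/touches 01:30-09:55 → extend to 01:30-09:55.
01:45-06:05 overlaps/touches 01:30-09:55 → extend to 01:30-09:55.
02:55-07:15 overlaps/touches 01:30-09:55 → extend to 01:30-09:55.
16:15-17:10 is disjoint → start new block.
16:20-16:55 overlaps/touches 16:15-17:10 → extend to 16:15-17:10.
16:35-17:00 overlaps/touches 16:15-17:10 → extend to 16:15-17:10.
16:40-16:45 overlaps/touches 16:15-17:10 → extend to 16:15-17:10.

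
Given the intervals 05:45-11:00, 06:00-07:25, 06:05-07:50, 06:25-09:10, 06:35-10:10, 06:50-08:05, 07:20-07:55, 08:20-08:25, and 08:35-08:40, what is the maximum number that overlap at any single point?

Sweep endpoints in order; track running count of active intervals.
Peak of 7 reached at 07:20.

7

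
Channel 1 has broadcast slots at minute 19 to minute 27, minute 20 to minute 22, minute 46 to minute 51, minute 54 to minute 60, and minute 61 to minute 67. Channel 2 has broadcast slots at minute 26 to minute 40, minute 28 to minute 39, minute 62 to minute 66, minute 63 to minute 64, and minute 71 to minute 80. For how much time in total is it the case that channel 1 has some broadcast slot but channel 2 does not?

First set merges to minute 19 to minute 27, minute 46 to minute 51, minute 54 to minute 60, minute 61 to minute 67.
Second set merges to minute 26 to minute 40, minute 62 to minute 66, minute 71 to minute 80.
A \ B = minute 19 to minute 26, minute 46 to minute 51, minute 54 to minute 60, minute 61 to minute 62, minute 66 to minute 67.
Total: 7 minutes + 5 minutes + 6 minutes + 1 minute + 1 minute = 20 minutes.

20 minutes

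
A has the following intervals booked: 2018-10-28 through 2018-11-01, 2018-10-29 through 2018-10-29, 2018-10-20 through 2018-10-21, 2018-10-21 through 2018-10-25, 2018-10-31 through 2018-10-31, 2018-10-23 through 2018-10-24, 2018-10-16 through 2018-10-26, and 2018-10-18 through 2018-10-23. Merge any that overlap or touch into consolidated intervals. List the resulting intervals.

2018-10-16 through 2018-10-26, 2018-10-28 through 2018-11-01

Sort by start: 2018-10-16 through 2018-10-26, 2018-10-18 through 2018-10-23, 2018-10-20 through 2018-10-21, 2018-10-21 through 2018-10-25, 2018-10-23 through 2018-10-24, 2018-10-28 through 2018-11-01, 2018-10-29 through 2018-10-29, 2018-10-31 through 2018-10-31.
2018-10-18 through 2018-10-23 overlaps/touches 2018-10-16 through 2018-10-26 → extend to 2018-10-16 through 2018-10-26.
2018-10-20 through 2018-10-21 overlaps/touches 2018-10-16 through 2018-10-26 → extend to 2018-10-16 through 2018-10-26.
2018-10-21 through 2018-10-25 overlaps/touches 2018-10-16 through 2018-10-26 → extend to 2018-10-16 through 2018-10-26.
2018-10-23 through 2018-10-24 overlaps/touches 2018-10-16 through 2018-10-26 → extend to 2018-10-16 through 2018-10-26.
2018-10-28 through 2018-11-01 is disjoint → start new block.
2018-10-29 through 2018-10-29 overlaps/touches 2018-10-28 through 2018-11-01 → extend to 2018-10-28 through 2018-11-01.
2018-10-31 through 2018-10-31 overlaps/touches 2018-10-28 through 2018-11-01 → extend to 2018-10-28 through 2018-11-01.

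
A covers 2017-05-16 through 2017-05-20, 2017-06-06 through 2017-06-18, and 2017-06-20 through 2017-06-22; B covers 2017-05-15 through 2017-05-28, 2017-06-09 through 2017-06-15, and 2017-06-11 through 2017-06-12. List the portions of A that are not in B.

2017-06-06 through 2017-06-08, 2017-06-16 through 2017-06-18, 2017-06-20 through 2017-06-22

B, merged: 2017-05-15 through 2017-05-28, 2017-06-09 through 2017-06-15.
2017-05-16 through 2017-05-20: entirely removed.
2017-06-06 through 2017-06-18 \ B = 2017-06-06 through 2017-06-08, 2017-06-16 through 2017-06-18.
2017-06-20 through 2017-06-22: nothing removed.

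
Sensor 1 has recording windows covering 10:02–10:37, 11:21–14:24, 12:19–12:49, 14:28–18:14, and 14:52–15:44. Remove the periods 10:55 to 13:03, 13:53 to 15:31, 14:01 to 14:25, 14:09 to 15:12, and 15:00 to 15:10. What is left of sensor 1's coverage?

10:02–10:37, 13:03–13:53, 15:31–18:14

First set merges to 10:02–10:37, 11:21–14:24, 14:28–18:14.
Second set merges to 10:55–13:03, 13:53–15:31.
10:02–10:37: nothing removed.
11:21–14:24 \ B = 13:03–13:53.
14:28–18:14 \ B = 15:31–18:14.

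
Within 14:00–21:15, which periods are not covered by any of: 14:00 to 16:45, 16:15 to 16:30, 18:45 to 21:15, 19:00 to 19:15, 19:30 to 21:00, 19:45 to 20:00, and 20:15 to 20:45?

Covered (merged): 14:00–16:45, 18:45–21:15.
Complement within 14:00–21:15: 16:45–18:45.

16:45–18:45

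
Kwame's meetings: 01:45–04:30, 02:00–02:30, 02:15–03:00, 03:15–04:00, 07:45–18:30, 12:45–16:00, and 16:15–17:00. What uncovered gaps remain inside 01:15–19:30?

01:15–01:45, 04:30–07:45, 18:30–19:30

The merged coverage is 01:45–04:30, 07:45–18:30.
Uncovered inside 01:15–19:30: 01:15–01:45, 04:30–07:45, 18:30–19:30.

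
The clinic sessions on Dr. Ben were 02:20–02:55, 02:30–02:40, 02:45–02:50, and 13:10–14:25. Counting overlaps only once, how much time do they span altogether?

1 h 50 min

Merged: 02:20–02:55, 13:10–14:25.
Lengths: 35 min + 1 h 15 min = 1 h 50 min.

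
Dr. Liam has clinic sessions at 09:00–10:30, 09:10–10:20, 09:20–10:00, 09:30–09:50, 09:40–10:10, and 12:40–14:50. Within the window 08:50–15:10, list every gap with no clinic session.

Covered (merged): 09:00-10:30, 12:40-14:50.
Complement within 08:50-15:10: 08:50-09:00, 10:30-12:40, 14:50-15:10.

08:50-09:00, 10:30-12:40, 14:50-15:10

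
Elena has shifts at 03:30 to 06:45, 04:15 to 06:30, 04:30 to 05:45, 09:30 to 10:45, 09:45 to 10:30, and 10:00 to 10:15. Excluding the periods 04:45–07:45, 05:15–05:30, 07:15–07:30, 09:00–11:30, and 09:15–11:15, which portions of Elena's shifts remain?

A, merged: 03:30-06:45, 09:30-10:45.
B, merged: 04:45-07:45, 09:00-11:30.
03:30-06:45 with B removed leaves 03:30-04:45.
09:30-10:45 lies entirely inside B → drops out.

03:30-04:45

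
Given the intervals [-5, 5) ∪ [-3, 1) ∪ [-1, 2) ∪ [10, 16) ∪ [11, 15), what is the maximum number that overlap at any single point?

3

Sweep endpoints in order; track running count of active intervals.
Peak of 3 reached at -1.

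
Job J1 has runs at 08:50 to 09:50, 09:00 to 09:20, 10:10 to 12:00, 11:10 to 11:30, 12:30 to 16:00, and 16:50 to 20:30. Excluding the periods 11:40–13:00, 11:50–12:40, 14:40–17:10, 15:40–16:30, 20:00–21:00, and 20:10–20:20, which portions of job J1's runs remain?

First set merges to 08:50–09:50, 10:10–12:00, 12:30–16:00, 16:50–20:30.
Second set merges to 11:40–13:00, 14:40–17:10, 20:00–21:00.
08:50–09:50: no B overlap → unchanged.
10:10–12:00 minus B → 10:10–11:40.
12:30–16:00 minus B → 13:00–14:40.
16:50–20:30 minus B → 17:10–20:00.

08:50–09:50, 10:10–11:40, 13:00–14:40, 17:10–20:00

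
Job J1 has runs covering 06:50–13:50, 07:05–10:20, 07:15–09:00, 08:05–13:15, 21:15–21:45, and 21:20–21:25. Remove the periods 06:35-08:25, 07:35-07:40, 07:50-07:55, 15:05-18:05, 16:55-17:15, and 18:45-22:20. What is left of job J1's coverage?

A, merged: 06:50–13:50, 21:15–21:45.
B, merged: 06:35–08:25, 15:05–18:05, 18:45–22:20.
06:50–13:50 \ B = 08:25–13:50.
21:15–21:45: entirely removed.

08:25–13:50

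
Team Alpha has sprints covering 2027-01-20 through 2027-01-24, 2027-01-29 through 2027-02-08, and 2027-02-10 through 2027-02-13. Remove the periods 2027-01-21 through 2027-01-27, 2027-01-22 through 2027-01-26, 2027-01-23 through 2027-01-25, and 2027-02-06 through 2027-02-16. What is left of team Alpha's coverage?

2027-01-20 through 2027-01-20, 2027-01-29 through 2027-02-05

Second set merges to 2027-01-21 through 2027-01-27, 2027-02-06 through 2027-02-16.
2027-01-20 through 2027-01-24 \ B = 2027-01-20 through 2027-01-20.
2027-01-29 through 2027-02-08 \ B = 2027-01-29 through 2027-02-05.
2027-02-10 through 2027-02-13: entirely removed.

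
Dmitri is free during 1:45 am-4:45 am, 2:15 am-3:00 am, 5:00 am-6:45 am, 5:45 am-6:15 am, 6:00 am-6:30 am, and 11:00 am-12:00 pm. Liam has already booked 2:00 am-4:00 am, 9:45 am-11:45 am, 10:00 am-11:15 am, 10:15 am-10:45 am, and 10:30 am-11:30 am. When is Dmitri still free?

First set merges to 1:45 am-4:45 am, 5:00 am-6:45 am, 11:00 am-12:00 pm.
Second set merges to 2:00 am-4:00 am, 9:45 am-11:45 am.
1:45 am-4:45 am minus B → 1:45 am-2:00 am, 4:00 am-4:45 am.
5:00 am-6:45 am: no B overlap → unchanged.
11:00 am-12:00 pm minus B → 11:45 am-12:00 pm.

1:45 am-2:00 am, 4:00 am-4:45 am, 5:00 am-6:45 am, 11:45 am-12:00 pm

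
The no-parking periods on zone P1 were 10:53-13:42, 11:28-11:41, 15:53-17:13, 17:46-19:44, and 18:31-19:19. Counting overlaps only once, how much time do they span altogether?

6 h 7 min

Merged: 10:53–13:42, 15:53–17:13, 17:46–19:44.
Lengths: 2 h 49 min + 1 h 20 min + 1 h 58 min = 6 h 7 min.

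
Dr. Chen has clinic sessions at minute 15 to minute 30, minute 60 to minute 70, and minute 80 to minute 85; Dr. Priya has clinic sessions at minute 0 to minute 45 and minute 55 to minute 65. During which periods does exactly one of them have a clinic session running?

A but not B: minute 65 to minute 70, minute 80 to minute 85.
B but not A: minute 0 to minute 15, minute 30 to minute 45, minute 55 to minute 60.
Combining gives A △ B.

minute 0 to minute 15, minute 30 to minute 45, minute 55 to minute 60, minute 65 to minute 70, minute 80 to minute 85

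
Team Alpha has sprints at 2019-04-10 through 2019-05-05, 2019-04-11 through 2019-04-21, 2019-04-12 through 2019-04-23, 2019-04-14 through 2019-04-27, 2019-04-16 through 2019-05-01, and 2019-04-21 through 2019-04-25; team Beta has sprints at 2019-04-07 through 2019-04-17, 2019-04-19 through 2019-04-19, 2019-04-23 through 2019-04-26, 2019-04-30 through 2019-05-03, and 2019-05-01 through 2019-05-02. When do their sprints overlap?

A, merged: 2019-04-10 through 2019-05-05.
B, merged: 2019-04-07 through 2019-04-17, 2019-04-19 through 2019-04-19, 2019-04-23 through 2019-04-26, 2019-04-30 through 2019-05-03.
2019-04-10 through 2019-05-05 overlaps B on 2019-04-10 through 2019-04-17, 2019-04-19 through 2019-04-19, 2019-04-23 through 2019-04-26, 2019-04-30 through 2019-05-03.

2019-04-10 through 2019-04-17, 2019-04-19 through 2019-04-19, 2019-04-23 through 2019-04-26, 2019-04-30 through 2019-05-03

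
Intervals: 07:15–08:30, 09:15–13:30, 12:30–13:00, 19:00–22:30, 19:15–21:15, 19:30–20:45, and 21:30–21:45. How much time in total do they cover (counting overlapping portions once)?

9 h

Merged: 07:15-08:30, 09:15-13:30, 19:00-22:30.
Lengths: 1 h 15 min + 4 h 15 min + 3 h 30 min = 9 h.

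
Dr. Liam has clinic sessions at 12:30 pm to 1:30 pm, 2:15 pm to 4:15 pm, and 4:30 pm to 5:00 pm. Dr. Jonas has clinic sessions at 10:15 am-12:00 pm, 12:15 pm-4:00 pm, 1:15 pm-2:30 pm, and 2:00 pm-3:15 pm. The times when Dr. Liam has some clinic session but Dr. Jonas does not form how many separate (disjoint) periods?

2

Second set merges to 10:15 am-12:00 pm, 12:15 pm-4:00 pm.
A \ B = 4:00 pm-4:15 pm, 4:30 pm-5:00 pm.
That is 2 disjoint pieces.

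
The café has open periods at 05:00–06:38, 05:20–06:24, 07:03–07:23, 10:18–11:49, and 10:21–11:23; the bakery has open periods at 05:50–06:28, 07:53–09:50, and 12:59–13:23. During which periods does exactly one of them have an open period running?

05:00–05:50, 06:28–06:38, 07:03–07:23, 07:53–09:50, 10:18–11:49, 12:59–13:23

A, merged: 05:00–06:38, 07:03–07:23, 10:18–11:49.
A but not B: 05:00–05:50, 06:28–06:38, 07:03–07:23, 10:18–11:49.
B but not A: 07:53–09:50, 12:59–13:23.
Combining gives A △ B.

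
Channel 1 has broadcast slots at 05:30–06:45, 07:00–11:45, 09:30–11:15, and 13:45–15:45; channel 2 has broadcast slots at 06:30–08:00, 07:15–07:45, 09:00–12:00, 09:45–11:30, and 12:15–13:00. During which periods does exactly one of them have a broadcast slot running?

Merge the first list: 05:30–06:45, 07:00–11:45, 13:45–15:45.
Merge the second list: 06:30–08:00, 09:00–12:00, 12:15–13:00.
A \ B = 05:30–06:30, 08:00–09:00, 13:45–15:45.
B \ A = 06:45–07:00, 11:45–12:00, 12:15–13:00.
Union of the two gives the symmetric difference.

05:30–06:30, 06:45–07:00, 08:00–09:00, 11:45–12:00, 12:15–13:00, 13:45–15:45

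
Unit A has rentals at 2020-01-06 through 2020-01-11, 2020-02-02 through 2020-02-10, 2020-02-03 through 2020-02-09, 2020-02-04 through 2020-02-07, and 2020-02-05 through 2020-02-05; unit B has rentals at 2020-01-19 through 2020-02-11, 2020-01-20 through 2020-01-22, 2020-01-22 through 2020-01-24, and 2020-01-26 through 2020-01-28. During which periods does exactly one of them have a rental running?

2020-01-06 through 2020-01-11, 2020-01-19 through 2020-02-01, 2020-02-11 through 2020-02-11

First set merges to 2020-01-06 through 2020-01-11, 2020-02-02 through 2020-02-10.
Second set merges to 2020-01-19 through 2020-02-11.
Only in the first: 2020-01-06 through 2020-01-11.
Only in the second: 2020-01-19 through 2020-02-01, 2020-02-11 through 2020-02-11.
Together these are the periods covered by exactly one.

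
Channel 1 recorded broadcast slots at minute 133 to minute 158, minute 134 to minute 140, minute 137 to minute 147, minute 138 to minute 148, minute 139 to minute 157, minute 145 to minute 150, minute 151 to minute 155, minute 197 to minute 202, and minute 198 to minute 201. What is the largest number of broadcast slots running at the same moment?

At minute 139, 5 of the intervals are simultaneously active.
No point has more.

5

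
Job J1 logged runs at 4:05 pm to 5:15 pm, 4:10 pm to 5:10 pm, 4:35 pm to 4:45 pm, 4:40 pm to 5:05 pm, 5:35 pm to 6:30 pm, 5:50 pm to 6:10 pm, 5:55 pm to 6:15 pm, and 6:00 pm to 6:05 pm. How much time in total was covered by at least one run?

2 h 5 min

Merged: 4:05 pm–5:15 pm, 5:35 pm–6:30 pm.
Lengths: 1 h 10 min + 55 min = 2 h 5 min.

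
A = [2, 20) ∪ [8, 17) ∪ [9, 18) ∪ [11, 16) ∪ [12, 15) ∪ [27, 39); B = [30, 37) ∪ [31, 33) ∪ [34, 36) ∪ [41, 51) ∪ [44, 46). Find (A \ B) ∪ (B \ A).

[2, 20) ∪ [27, 30) ∪ [37, 39) ∪ [41, 51)

A, merged: [2, 20), [27, 39).
B, merged: [30, 37), [41, 51).
Only in the first: [2, 20), [27, 30), [37, 39).
Only in the second: [41, 51).
Together these are the periods covered by exactly one.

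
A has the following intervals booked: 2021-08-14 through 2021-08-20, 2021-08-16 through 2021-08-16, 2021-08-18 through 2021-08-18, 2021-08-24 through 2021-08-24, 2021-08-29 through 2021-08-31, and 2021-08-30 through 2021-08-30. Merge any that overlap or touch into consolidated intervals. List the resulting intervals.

2021-08-16 through 2021-08-16 overlaps/touches 2021-08-14 through 2021-08-20 → extend to 2021-08-14 through 2021-08-20.
2021-08-18 through 2021-08-18 overlaps/touches 2021-08-14 through 2021-08-20 → extend to 2021-08-14 through 2021-08-20.
2021-08-24 through 2021-08-24 is disjoint → start new block.
2021-08-29 through 2021-08-31 is disjoint → start new block.
2021-08-30 through 2021-08-30 overlaps/touches 2021-08-29 through 2021-08-31 → extend to 2021-08-29 through 2021-08-31.

2021-08-14 through 2021-08-20, 2021-08-24 through 2021-08-24, 2021-08-29 through 2021-08-31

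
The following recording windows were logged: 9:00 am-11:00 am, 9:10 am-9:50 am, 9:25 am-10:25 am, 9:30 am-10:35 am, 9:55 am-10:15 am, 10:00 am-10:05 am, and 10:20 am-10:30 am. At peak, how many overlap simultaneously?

5

Sweep endpoints in order; track running count of active intervals.
Peak of 5 reached at 10:00 am.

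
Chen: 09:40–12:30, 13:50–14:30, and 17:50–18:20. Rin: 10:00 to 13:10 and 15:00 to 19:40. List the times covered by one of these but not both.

09:40–10:00, 12:30–13:10, 13:50–14:30, 15:00–17:50, 18:20–19:40

A \ B = 09:40–10:00, 13:50–14:30.
B \ A = 12:30–13:10, 15:00–17:50, 18:20–19:40.
Union of the two gives the symmetric difference.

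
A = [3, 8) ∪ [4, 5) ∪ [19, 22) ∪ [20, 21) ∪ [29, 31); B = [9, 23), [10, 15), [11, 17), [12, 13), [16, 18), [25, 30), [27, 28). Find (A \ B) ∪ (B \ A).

Merge the first list: [3, 8), [19, 22), [29, 31).
Merge the second list: [9, 23), [25, 30).
A but not B: [3, 8), [30, 31).
B but not A: [9, 19), [22, 23), [25, 29).
Combining gives A △ B.

[3, 8) ∪ [9, 19) ∪ [22, 23) ∪ [25, 29) ∪ [30, 31)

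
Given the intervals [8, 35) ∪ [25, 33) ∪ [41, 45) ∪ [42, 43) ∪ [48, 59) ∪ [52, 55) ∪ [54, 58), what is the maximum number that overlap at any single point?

3

Walk the sorted start/end points keeping a running depth.
The depth first hits 3 at 54.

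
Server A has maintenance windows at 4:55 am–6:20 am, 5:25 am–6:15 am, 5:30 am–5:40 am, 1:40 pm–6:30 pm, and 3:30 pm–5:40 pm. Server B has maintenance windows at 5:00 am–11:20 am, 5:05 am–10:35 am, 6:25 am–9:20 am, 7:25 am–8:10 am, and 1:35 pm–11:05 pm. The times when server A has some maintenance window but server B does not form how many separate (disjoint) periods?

Merge the first list: 4:55 am–6:20 am, 1:40 pm–6:30 pm.
Merge the second list: 5:00 am–11:20 am, 1:35 pm–11:05 pm.
A \ B = 4:55 am–5:00 am.
That is 1 disjoint piece.

1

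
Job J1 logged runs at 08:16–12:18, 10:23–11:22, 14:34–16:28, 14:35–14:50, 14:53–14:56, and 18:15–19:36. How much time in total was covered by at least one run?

Merged: 08:16–12:18, 14:34–16:28, 18:15–19:36.
Lengths: 4 h 2 min + 1 h 54 min + 1 h 21 min = 7 h 17 min.

7 h 17 min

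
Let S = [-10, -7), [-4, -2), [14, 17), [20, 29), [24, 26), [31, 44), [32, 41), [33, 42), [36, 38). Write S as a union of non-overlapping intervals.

[-4, -2) is disjoint → start new block.
[14, 17) is disjoint → start new block.
[20, 29) is disjoint → start new block.
[24, 26) overlaps/touches [20, 29) → extend to [20, 29).
[31, 44) is disjoint → start new block.
[32, 41) overlaps/touches [31, 44) → extend to [31, 44).
[33, 42) overlaps/touches [31, 44) → extend to [31, 44).
[36, 38) overlaps/touches [31, 44) → extend to [31, 44).

[-10, -7) ∪ [-4, -2) ∪ [14, 17) ∪ [20, 29) ∪ [31, 44)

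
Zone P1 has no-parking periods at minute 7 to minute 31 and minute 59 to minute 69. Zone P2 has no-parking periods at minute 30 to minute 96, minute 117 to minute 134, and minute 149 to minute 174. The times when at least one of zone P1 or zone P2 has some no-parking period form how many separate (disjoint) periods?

3

A ∪ B = minute 7 to minute 96, minute 117 to minute 134, minute 149 to minute 174.
That is 3 disjoint pieces.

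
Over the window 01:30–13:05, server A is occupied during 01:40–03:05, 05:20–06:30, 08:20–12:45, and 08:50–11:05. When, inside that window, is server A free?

01:30–01:40, 03:05–05:20, 06:30–08:20, 12:45–13:05

Covered (merged): 01:40–03:05, 05:20–06:30, 08:20–12:45.
Complement within 01:30–13:05: 01:30–01:40, 03:05–05:20, 06:30–08:20, 12:45–13:05.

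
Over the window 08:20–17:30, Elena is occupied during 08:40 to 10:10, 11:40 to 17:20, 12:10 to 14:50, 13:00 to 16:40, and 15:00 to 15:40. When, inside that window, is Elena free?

08:20–08:40, 10:10–11:40, 17:20–17:30

Covered (merged): 08:40–10:10, 11:40–17:20.
Gaps within 08:20–17:30: 08:20–08:40, 10:10–11:40, 17:20–17:30.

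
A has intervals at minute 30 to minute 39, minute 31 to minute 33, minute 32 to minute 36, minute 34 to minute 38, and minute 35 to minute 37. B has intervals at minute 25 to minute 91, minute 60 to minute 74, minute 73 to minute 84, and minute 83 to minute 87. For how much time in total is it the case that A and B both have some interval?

9 minutes

Merge the first list: minute 30 to minute 39.
Merge the second list: minute 25 to minute 91.
A ∩ B = minute 30 to minute 39.
Total: 9 minutes.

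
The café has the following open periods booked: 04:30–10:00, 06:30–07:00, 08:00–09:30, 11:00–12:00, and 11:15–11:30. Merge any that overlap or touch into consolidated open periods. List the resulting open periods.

06:30–07:00 overlaps/touches 04:30–10:00 → extend to 04:30–10:00.
08:00–09:30 overlaps/touches 04:30–10:00 → extend to 04:30–10:00.
11:00–12:00 is disjoint → start new block.
11:15–11:30 overlaps/touches 11:00–12:00 → extend to 11:00–12:00.

04:30–10:00, 11:00–12:00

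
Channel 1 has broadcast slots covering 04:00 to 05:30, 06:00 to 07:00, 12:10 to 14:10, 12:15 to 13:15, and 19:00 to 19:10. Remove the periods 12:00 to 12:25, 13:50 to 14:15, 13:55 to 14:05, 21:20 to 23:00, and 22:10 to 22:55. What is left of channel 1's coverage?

First set merges to 04:00-05:30, 06:00-07:00, 12:10-14:10, 19:00-19:10.
Second set merges to 12:00-12:25, 13:50-14:15, 21:20-23:00.
04:00-05:30 is untouched.
06:00-07:00 is untouched.
12:10-14:10 with B removed leaves 12:25-13:50.
19:00-19:10 is untouched.

04:00-05:30, 06:00-07:00, 12:25-13:50, 19:00-19:10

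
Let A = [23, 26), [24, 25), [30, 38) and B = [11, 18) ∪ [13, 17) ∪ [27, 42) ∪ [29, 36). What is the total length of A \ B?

3

Merge the first list: [23, 26), [30, 38).
Merge the second list: [11, 18), [27, 42).
A \ B = [23, 26).
Total: 3.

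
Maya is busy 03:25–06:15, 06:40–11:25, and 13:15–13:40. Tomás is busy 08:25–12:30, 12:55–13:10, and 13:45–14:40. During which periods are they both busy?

03:25–06:15: no overlap with the second set.
06:40–11:25 meets the second set on 08:25–11:25.
13:15–13:40: no overlap with the second set.

08:25–11:25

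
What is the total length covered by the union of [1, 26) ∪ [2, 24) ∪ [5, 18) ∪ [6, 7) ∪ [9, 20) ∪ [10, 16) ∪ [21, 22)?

Merged: [1, 26).
Length: 25.

25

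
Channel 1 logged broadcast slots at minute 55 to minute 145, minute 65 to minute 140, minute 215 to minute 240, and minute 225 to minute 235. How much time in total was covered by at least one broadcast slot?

Merged: minute 55 to minute 145, minute 215 to minute 240.
Lengths: 90 minutes + 25 minutes = 115 minutes.

115 minutes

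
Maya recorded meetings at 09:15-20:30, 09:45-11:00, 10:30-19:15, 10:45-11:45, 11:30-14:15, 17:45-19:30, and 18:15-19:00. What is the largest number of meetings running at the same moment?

4

Sweep endpoints in order; track running count of active intervals.
Peak of 4 reached at 10:45.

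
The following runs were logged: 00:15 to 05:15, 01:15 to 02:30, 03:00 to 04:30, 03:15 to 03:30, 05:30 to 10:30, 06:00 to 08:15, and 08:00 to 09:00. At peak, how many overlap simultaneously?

3

At 03:15, 3 of the intervals are simultaneously active.
No point has more.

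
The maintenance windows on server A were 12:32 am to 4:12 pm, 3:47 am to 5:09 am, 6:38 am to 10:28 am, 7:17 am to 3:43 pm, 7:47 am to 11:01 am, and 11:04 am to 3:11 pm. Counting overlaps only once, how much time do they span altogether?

15 h 40 min

Merged: 12:32 am–4:12 pm.
Length: 15 h 40 min.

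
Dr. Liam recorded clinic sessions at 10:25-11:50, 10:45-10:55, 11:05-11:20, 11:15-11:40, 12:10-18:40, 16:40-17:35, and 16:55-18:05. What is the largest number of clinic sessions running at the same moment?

3

Walk the sorted start/end points keeping a running depth.
The depth first hits 3 at 11:15.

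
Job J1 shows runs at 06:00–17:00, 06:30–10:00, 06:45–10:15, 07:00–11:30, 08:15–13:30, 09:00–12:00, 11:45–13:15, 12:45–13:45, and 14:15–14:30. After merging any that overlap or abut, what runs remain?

06:00-17:00

06:30-10:00 overlaps/touches 06:00-17:00 → extend to 06:00-17:00.
06:45-10:15 overlaps/touches 06:00-17:00 → extend to 06:00-17:00.
07:00-11:30 overlaps/touches 06:00-17:00 → extend to 06:00-17:00.
08:15-13:30 overlaps/touches 06:00-17:00 → extend to 06:00-17:00.
09:00-12:00 overlaps/touches 06:00-17:00 → extend to 06:00-17:00.
11:45-13:15 overlaps/touches 06:00-17:00 → extend to 06:00-17:00.
12:45-13:45 overlaps/touches 06:00-17:00 → extend to 06:00-17:00.
14:15-14:30 overlaps/touches 06:00-17:00 → extend to 06:00-17:00.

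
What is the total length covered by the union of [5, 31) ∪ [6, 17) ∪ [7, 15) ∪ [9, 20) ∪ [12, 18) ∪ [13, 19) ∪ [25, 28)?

Merged: [5, 31).
Length: 26.

26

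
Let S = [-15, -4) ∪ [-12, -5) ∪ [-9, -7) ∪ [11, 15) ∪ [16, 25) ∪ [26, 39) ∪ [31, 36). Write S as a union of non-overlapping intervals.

[-12, -5) overlaps/touches [-15, -4) → extend to [-15, -4).
[-9, -7) overlaps/touches [-15, -4) → extend to [-15, -4).
[11, 15) is disjoint → start new block.
[16, 25) is disjoint → start new block.
[26, 39) is disjoint → start new block.
[31, 36) overlaps/touches [26, 39) → extend to [26, 39).

[-15, -4) ∪ [11, 15) ∪ [16, 25) ∪ [26, 39)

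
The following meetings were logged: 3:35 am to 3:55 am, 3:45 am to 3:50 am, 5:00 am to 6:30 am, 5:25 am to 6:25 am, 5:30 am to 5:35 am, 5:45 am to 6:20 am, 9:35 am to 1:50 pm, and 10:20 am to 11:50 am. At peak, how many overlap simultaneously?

3

Walk the sorted start/end points keeping a running depth.
The depth first hits 3 at 5:30 am.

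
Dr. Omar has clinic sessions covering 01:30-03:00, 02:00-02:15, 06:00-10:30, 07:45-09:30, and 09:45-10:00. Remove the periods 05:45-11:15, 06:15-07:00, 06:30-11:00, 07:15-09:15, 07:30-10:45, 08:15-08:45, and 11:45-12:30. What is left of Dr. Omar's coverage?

Merge the first list: 01:30–03:00, 06:00–10:30.
Merge the second list: 05:45–11:15, 11:45–12:30.
01:30–03:00 is untouched.
06:00–10:30 lies entirely inside B → drops out.

01:30–03:00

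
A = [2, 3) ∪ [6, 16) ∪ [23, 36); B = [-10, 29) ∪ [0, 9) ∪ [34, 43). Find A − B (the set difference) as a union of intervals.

Merge the second list: [-10, 29), [34, 43).
[2, 3): entirely removed.
[6, 16): entirely removed.
[23, 36) \ B = [29, 34).

[29, 34)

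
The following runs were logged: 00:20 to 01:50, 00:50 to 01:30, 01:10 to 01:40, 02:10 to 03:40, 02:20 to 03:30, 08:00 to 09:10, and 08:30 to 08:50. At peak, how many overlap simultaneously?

3

Walk the sorted start/end points keeping a running depth.
The depth first hits 3 at 01:10.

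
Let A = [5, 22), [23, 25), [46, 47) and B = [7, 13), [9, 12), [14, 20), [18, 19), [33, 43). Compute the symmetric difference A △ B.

[5, 7) ∪ [13, 14) ∪ [20, 22) ∪ [23, 25) ∪ [33, 43) ∪ [46, 47)

Second set merges to [7, 13), [14, 20), [33, 43).
Only in the first: [5, 7), [13, 14), [20, 22), [23, 25), [46, 47).
Only in the second: [33, 43).
Together these are the periods covered by exactly one.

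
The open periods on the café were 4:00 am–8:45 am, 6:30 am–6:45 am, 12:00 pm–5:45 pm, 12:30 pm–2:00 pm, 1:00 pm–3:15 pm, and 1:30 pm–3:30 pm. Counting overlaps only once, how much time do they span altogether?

10 h 30 min

Merged: 4:00 am–8:45 am, 12:00 pm–5:45 pm.
Lengths: 4 h 45 min + 5 h 45 min = 10 h 30 min.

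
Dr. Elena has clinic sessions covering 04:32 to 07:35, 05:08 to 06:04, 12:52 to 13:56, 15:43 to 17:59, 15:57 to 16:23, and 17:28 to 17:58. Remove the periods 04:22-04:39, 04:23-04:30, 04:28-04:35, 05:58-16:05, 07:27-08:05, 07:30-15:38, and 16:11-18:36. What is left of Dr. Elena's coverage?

A, merged: 04:32–07:35, 12:52–13:56, 15:43–17:59.
B, merged: 04:22–04:39, 05:58–16:05, 16:11–18:36.
04:32–07:35 \ B = 04:39–05:58.
12:52–13:56: entirely removed.
15:43–17:59 \ B = 16:05–16:11.

04:39–05:58, 16:05–16:11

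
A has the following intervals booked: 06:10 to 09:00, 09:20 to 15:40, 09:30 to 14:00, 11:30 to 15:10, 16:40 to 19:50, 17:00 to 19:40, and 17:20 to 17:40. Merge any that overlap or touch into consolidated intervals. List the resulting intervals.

09:20-15:40 is disjoint → start new block.
09:30-14:00 overlaps/touches 09:20-15:40 → extend to 09:20-15:40.
11:30-15:10 overlaps/touches 09:20-15:40 → extend to 09:20-15:40.
16:40-19:50 is disjoint → start new block.
17:00-19:40 overlaps/touches 16:40-19:50 → extend to 16:40-19:50.
17:20-17:40 overlaps/touches 16:40-19:50 → extend to 16:40-19:50.

06:10-09:00, 09:20-15:40, 16:40-19:50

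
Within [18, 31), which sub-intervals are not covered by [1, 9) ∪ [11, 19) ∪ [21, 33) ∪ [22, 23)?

The merged coverage is [1, 9), [11, 19), [21, 33).
Complement within [18, 31): [19, 21).

[19, 21)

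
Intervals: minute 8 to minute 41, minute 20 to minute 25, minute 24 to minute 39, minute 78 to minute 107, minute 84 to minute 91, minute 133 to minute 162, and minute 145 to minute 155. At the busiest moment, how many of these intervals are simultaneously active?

Sweep endpoints in order; track running count of active intervals.
Peak of 3 reached at minute 24.

3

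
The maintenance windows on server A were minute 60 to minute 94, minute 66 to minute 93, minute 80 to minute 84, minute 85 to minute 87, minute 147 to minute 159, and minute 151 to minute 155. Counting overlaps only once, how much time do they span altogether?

Merged: minute 60 to minute 94, minute 147 to minute 159.
Lengths: 34 minutes + 12 minutes = 46 minutes.

46 minutes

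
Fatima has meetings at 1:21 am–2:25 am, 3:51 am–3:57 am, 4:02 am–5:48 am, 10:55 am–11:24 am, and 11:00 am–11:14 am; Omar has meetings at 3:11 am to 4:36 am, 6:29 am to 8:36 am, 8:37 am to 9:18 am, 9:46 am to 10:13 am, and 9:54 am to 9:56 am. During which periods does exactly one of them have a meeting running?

1:21 am–2:25 am, 3:11 am–3:51 am, 3:57 am–4:02 am, 4:36 am–5:48 am, 6:29 am–8:36 am, 8:37 am–9:18 am, 9:46 am–10:13 am, 10:55 am–11:24 am

First set merges to 1:21 am–2:25 am, 3:51 am–3:57 am, 4:02 am–5:48 am, 10:55 am–11:24 am.
Second set merges to 3:11 am–4:36 am, 6:29 am–8:36 am, 8:37 am–9:18 am, 9:46 am–10:13 am.
A \ B = 1:21 am–2:25 am, 4:36 am–5:48 am, 10:55 am–11:24 am.
B \ A = 3:11 am–3:51 am, 3:57 am–4:02 am, 6:29 am–8:36 am, 8:37 am–9:18 am, 9:46 am–10:13 am.
Union of the two gives the symmetric difference.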